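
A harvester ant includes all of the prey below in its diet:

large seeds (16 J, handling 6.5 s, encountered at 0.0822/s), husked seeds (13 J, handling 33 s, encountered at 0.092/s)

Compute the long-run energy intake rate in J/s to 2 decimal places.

R = Σλ_iE_i / (1 + Σλ_ih_i)
Numerator: 0.0822×16 + 0.092×13 = 2.511
Denominator: 1 + 0.0822×6.5 + 0.092×33 = 4.57
R = 2.511/4.57 = 0.5495 J/s

0.55 J/s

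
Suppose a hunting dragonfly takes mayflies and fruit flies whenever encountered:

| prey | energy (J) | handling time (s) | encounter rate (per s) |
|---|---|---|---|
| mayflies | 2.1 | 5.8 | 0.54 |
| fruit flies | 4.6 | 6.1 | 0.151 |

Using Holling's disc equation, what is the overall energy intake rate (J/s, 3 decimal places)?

R = Σλ_iE_i / (1 + Σλ_ih_i)
Numerator: 0.54×2.1 + 0.151×4.6 = 1.829
Denominator: 1 + 0.54×5.8 + 0.151×6.1 = 5.053
R = 1.829/5.053 = 0.3619 J/s

0.362 J/s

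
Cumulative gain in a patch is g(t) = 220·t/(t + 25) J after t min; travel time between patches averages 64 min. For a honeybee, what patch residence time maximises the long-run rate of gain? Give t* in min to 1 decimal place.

By the marginal value theorem, leave when the instantaneous gain rate g'(t) equals the habitat-wide average g(t)/(T + t).
g'(t) = 220·25/(t + 25)². Setting 220·25/(t+25)² = 220t/[(t+25)(64+t)] gives 25(64+t) = t(t+25), so t² = 25×64 = 1600.
t* = √1600 = 40 min.

40.0 min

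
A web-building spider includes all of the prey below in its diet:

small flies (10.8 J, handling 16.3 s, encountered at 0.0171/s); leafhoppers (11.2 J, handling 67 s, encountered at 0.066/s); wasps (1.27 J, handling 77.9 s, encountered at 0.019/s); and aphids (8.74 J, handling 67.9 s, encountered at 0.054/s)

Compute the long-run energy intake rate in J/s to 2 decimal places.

0.13 J/s

Energy encountered per unit search time: 0.0171×10.8 + 0.066×11.2 + 0.019×1.27 + 0.054×8.74 = 1.42 J/s.
Handling time per unit search time: 0.0171×16.3 + 0.066×67 + 0.019×77.9 + 0.054×67.9 = 9.847.
Rate = 1.42/(1 + 9.847) = 0.1309 J/s.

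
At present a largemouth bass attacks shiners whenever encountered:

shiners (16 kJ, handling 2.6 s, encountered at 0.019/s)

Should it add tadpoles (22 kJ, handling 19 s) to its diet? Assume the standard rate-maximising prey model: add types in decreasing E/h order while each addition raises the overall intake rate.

Yes

Intake rate on the current diet: R = (0.019×16) / (1 + 0.019×2.6) = 0.304/1.049 = 0.2897 kJ/s.
Profitability of tadpoles: 22/19 = 1.158 kJ/s.
1.158 > 0.2897, so adding tadpoles raises the average — include it.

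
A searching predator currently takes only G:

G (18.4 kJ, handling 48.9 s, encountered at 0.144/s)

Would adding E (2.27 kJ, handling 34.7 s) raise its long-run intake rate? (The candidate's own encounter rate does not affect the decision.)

No

Intake rate on the current diet: R = (0.144×18.4) / (1 + 0.144×48.9) = 2.65/8.042 = 0.3295 kJ/s.
Profitability of E: 2.27/34.7 = 0.06542 kJ/s.
0.06542 < 0.3295, so adding E would lower the average — exclude it.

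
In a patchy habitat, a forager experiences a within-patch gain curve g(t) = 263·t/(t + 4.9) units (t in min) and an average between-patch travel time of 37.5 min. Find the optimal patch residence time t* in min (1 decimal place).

By the marginal value theorem, leave when the instantaneous gain rate g'(t) equals the habitat-wide average g(t)/(T + t).
g'(t) = 263·4.9/(t + 4.9)². Setting 263·4.9/(t+4.9)² = 263t/[(t+4.9)(37.5+t)] gives 4.9(37.5+t) = t(t+4.9), so t² = 4.9×37.5 = 183.8.
t* = √183.8 = 13.56 min.

13.6 min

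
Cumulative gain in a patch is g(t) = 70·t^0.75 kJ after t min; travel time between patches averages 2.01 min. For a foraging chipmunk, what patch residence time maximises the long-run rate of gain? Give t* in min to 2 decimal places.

6.03 min

Optimal t* satisfies g'(t*) = g(t*)/(T + t*).
g'(t) = 0.75·70·t^-0.25. Setting 0.75·70·t^-0.25 = 70·t^0.75/(2.01+t) gives 0.75(2.01+t) = t, so 0.25·t = 0.75×2.01.
t* = 0.75×2.01/0.25 = 6.03 min.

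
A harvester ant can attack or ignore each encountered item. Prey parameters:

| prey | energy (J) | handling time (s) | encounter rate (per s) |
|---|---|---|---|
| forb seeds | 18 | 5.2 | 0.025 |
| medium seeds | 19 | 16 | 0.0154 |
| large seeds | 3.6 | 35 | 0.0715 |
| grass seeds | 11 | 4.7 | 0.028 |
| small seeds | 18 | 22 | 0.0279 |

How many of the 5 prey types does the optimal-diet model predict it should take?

Profitabilities (E/h, J/s): forb seeds 3.46, grass seeds 2.34, medium seeds 1.19, small seeds 0.818, large seeds 0.103. Add prey in this order while the next type's profitability exceeds the intake rate on those already taken.
Rate on top 1: 0.3982. grass seeds: 2.34 > 0.3982 → include.
Rate on top 2: 0.6008. medium seeds: 1.19 > 0.6008 → include.
Rate on top 3: 0.6967. small seeds: 0.818 > 0.6967 → include.
Rate on top 4: 0.7318. large seeds: 0.103 < 0.7318 → exclude; stop.
Optimal diet: forb seeds, grass seeds, medium seeds, small seeds — 4 of 5 types.

4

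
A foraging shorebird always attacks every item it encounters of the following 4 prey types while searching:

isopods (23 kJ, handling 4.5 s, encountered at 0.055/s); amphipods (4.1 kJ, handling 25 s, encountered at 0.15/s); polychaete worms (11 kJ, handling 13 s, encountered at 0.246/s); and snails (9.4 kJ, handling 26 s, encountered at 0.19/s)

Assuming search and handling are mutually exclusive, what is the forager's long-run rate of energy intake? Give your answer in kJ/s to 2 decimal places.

Energy encountered per unit search time: 0.055×23 + 0.15×4.1 + 0.246×11 + 0.19×9.4 = 6.372 kJ/s.
Handling time per unit search time: 0.055×4.5 + 0.15×25 + 0.246×13 + 0.19×26 = 12.14.
Rate = 6.372/(1 + 12.14) = 0.4851 kJ/s.

0.49 kJ/s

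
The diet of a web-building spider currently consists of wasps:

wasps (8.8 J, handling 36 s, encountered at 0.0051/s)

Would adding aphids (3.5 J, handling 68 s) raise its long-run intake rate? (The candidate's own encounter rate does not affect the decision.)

Yes

On wasps alone, R = ΣλE/(1+Σλh) = 0.04488/1.184 = 0.03792 J/s.
Profitability of aphids: 3.5/68 = 0.05147 J/s.
0.05147 > 0.03792, so adding aphids raises the average — include it.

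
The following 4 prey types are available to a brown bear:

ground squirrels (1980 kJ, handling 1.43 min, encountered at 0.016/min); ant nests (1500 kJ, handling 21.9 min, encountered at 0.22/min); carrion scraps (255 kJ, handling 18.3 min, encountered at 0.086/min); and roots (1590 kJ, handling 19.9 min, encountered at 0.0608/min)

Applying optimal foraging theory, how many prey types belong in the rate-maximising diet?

Rank by E/h (kJ/min): ground squirrels 1.38e+03, roots 79.9, ant nests 68.5, carrion scraps 13.9. Include each in turn until the next type's E/h falls below the running intake rate.
Rate on top 1: 30.97. roots: 79.9 > 30.97 → include.
Rate on top 2: 57.48. ant nests: 68.5 > 57.48 → include.
Rate on top 3: 65.01. carrion scraps: 13.9 < 65.01 → exclude; stop.
Optimal diet: ground squirrels, roots, ant nests — 3 of 4 types.

3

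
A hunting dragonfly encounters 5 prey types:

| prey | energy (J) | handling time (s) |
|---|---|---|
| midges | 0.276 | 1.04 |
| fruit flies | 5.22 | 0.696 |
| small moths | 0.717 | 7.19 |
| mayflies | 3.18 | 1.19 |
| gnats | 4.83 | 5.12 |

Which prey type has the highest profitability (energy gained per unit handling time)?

fruit flies

In descending order of E/h:
fruit flies: 5.22/0.696 = 7.5 J/s
mayflies: 3.18/1.19 = 2.67 J/s
gnats: 4.83/5.12 = 0.943 J/s
midges: 0.276/1.04 = 0.265 J/s
small moths: 0.717/7.19 = 0.0997 J/s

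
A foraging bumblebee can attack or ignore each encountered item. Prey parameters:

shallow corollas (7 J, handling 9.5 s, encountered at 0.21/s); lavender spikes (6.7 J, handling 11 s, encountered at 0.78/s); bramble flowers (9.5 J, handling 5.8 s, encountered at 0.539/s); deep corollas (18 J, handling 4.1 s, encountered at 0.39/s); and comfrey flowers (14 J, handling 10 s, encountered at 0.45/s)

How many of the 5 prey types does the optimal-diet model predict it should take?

Profitabilities (E/h, J/s): deep corollas 4.39, bramble flowers 1.64, comfrey flowers 1.4, shallow corollas 0.737, lavender spikes 0.609. Add prey in this order while the next type's profitability exceeds the intake rate on those already taken.
Rate on top 1: 2.701. bramble flowers: 1.64 < 2.701 → exclude; stop.
Optimal diet: deep corollas — 1 of 5 types.

1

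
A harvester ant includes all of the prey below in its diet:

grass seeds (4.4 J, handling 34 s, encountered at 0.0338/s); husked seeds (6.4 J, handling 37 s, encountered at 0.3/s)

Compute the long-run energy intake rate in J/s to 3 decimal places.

R = (0.0338×4.4 + 0.3×6.4) / (1 + 0.0338×34 + 0.3×37) = 2.069/13.25 = 0.1561 J/s.

0.156 J/s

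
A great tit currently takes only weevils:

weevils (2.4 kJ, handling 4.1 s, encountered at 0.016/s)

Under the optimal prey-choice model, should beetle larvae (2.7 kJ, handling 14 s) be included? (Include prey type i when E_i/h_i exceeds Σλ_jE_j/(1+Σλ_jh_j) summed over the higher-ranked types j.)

Yes

Current rate: (0.016×2.4)/(1 + 0.016×4.1) = 0.03604 kJ/s.
beetle larvae: E/h = 2.7/14 = 0.1929 kJ/s.
Since 0.1929 > R, including beetle larvae increases the long-run rate.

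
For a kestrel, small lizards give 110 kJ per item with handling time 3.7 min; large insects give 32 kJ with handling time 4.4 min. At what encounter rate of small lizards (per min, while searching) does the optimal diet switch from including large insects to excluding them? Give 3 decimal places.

0.088 per min

At the threshold, the rate on small lizards alone equals the profitability of large insects: λ·110/(1 + λ·3.7) = 32/4.4 = 7.273.
Rearranging, λ(110 − 7.273×3.7) = 7.273, so λ = 7.273/83.09 = 0.08753 per min.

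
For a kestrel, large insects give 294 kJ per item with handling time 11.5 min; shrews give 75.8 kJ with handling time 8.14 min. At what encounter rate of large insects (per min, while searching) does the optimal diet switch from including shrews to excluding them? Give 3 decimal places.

0.050 per min

Drop shrews once their profitability E₂/h₂ falls below the rate achievable on large insects alone: E₂/h₂ = λE₁/(1 + λh₁).
Solve for λ: λE₁h₂ = E₂(1 + λh₁) → λ(E₁h₂ − E₂h₁) = E₂ → λ = E₂/(E₁h₂ − E₂h₁).
λ = 75.8/(294×8.14 − 75.8×11.5) = 75.8/1521 = 0.04982 per min.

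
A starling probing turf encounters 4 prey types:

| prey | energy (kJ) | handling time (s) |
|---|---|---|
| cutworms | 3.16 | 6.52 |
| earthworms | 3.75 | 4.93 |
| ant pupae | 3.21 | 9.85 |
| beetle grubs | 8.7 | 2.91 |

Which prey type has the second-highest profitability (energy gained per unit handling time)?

In descending order of E/h:
beetle grubs: 8.7/2.91 = 2.99 kJ/s
earthworms: 3.75/4.93 = 0.761 kJ/s
cutworms: 3.16/6.52 = 0.485 kJ/s
ant pupae: 3.21/9.85 = 0.326 kJ/s

earthworms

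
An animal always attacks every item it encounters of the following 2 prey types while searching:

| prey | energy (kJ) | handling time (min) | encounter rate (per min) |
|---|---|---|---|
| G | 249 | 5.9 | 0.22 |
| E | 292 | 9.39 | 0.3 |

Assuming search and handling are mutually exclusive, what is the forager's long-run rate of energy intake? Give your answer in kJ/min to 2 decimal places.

Energy encountered per unit search time: 0.22×249 + 0.3×292 = 142.4 kJ/min.
Handling time per unit search time: 0.22×5.9 + 0.3×9.39 = 4.115.
Rate = 142.4/(1 + 4.115) = 27.84 kJ/min.

27.84 kJ/min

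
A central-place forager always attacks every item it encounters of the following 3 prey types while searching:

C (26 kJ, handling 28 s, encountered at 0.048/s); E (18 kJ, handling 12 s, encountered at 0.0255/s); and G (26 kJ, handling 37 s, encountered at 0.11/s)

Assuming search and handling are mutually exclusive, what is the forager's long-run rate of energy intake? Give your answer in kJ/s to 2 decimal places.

0.68 kJ/s

R = (0.048×26 + 0.0255×18 + 0.11×26) / (1 + 0.048×28 + 0.0255×12 + 0.11×37) = 4.567/6.72 = 0.6796 kJ/s.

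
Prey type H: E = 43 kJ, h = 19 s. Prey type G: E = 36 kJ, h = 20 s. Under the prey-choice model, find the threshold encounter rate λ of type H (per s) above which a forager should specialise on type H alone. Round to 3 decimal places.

0.205 per s

Drop type G once their profitability E₂/h₂ falls below the rate achievable on type H alone: E₂/h₂ = λE₁/(1 + λh₁).
Solve for λ: λE₁h₂ = E₂(1 + λh₁) → λ(E₁h₂ − E₂h₁) = E₂ → λ = E₂/(E₁h₂ − E₂h₁).
λ = 36/(43×20 − 36×19) = 36/176 = 0.2045 per s.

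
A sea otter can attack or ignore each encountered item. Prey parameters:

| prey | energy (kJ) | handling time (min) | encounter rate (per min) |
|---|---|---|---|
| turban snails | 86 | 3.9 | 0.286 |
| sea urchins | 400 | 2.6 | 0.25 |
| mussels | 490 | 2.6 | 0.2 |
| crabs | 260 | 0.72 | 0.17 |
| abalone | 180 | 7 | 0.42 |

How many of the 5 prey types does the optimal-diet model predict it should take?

3

Profitabilities (E/h, kJ/min): crabs 361, mussels 188, sea urchins 154, abalone 25.7, turban snails 22.1. Add prey in this order while the next type's profitability exceeds the intake rate on those already taken.
Rate on top 1: 39.38. mussels: 188 > 39.38 → include.
Rate on top 2: 86.58. sea urchins: 154 > 86.58 → include.
Rate on top 3: 105.7. abalone: 25.7 < 105.7 → exclude; stop.
Optimal diet: crabs, mussels, sea urchins — 3 of 5 types.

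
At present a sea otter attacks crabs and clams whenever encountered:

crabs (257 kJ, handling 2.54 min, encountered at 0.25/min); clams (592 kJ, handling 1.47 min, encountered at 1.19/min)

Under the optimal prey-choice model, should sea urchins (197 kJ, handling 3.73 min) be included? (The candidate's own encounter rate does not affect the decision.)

No

Intake rate on the current diet: R = (0.25×257 + 1.19×592) / (1 + 0.25×2.54 + 1.19×1.47) = 768.7/3.384 = 227.1 kJ/min.
Profitability of sea urchins: 197/3.73 = 52.82 kJ/min.
Since 52.82 < R, time spent handling sea urchins is better spent searching.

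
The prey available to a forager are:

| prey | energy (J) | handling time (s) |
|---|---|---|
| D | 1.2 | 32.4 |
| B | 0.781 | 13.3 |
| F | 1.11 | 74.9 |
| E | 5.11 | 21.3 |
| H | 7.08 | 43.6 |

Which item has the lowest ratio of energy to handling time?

In descending order of E/h:
E: 5.11/21.3 = 0.24 J/s
H: 7.08/43.6 = 0.162 J/s
B: 0.781/13.3 = 0.0587 J/s
D: 1.2/32.4 = 0.037 J/s
F: 1.11/74.9 = 0.0148 J/s

F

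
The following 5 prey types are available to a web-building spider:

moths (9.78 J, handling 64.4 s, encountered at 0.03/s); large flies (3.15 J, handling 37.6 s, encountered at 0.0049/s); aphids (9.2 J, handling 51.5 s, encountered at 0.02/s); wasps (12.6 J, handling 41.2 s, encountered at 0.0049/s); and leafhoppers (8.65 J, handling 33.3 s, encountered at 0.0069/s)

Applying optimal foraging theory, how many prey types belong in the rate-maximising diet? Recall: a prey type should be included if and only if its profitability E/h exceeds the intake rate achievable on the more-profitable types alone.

E/h in descending order: wasps 0.306, leafhoppers 0.26, aphids 0.179, moths 0.152, large flies 0.0838 J/s. The optimal diet is the largest prefix of this list for which every included type satisfies E_i/h_i > R on the types above it.
Rate on top 1: 0.05137. leafhoppers: 0.26 > 0.05137 → include.
Rate on top 2: 0.08481. aphids: 0.179 > 0.08481 → include.
Rate on top 3: 0.1241. moths: 0.152 > 0.1241 → include.
Rate on top 4: 0.1363. large flies: 0.0838 < 0.1363 → exclude; stop.
Optimal diet: wasps, leafhoppers, aphids, moths — 4 of 5 types.

4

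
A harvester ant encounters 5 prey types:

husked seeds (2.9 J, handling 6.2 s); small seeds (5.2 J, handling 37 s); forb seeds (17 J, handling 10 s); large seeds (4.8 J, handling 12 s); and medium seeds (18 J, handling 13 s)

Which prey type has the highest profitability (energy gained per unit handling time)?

In descending order of E/h:
forb seeds: 17/10 = 1.7 J/s
medium seeds: 18/13 = 1.38 J/s
husked seeds: 2.9/6.2 = 0.468 J/s
large seeds: 4.8/12 = 0.4 J/s
small seeds: 5.2/37 = 0.141 J/s

forb seeds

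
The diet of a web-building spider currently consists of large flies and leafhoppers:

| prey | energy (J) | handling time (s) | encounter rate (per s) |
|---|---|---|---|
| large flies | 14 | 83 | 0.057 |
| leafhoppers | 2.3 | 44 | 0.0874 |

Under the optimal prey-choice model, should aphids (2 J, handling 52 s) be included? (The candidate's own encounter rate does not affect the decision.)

No

On large flies and leafhoppers alone, R = ΣλE/(1+Σλh) = 0.999/9.577 = 0.1043 J/s.
aphids: E/h = 2/52 = 0.03846 J/s.
Since 0.03846 < R, time spent handling aphids is better spent searching.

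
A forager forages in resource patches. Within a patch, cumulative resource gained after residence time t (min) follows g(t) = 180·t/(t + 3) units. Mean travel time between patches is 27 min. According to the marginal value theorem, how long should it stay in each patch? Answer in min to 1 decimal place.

9.0 min

Optimal t* satisfies g'(t*) = g(t*)/(T + t*).
g'(t) = 180·3/(t + 3)². Setting 180·3/(t+3)² = 180t/[(t+3)(27+t)] gives 3(27+t) = t(t+3), so t² = 3×27 = 81.
t* = √81 = 9 min.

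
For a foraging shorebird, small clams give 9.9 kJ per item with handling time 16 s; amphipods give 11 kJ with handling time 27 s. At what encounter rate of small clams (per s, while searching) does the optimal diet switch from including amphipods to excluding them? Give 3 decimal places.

At the threshold, the rate on small clams alone equals the profitability of amphipods: λ·9.9/(1 + λ·16) = 11/27 = 0.4074.
Rearranging, λ(9.9 − 0.4074×16) = 0.4074, so λ = 0.4074/3.381 = 0.1205 per s.

0.120 per s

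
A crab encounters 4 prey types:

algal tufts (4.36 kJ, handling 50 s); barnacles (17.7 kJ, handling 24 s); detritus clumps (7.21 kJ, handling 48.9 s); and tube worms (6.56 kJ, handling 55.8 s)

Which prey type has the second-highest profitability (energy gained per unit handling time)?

Profitability E/h (kJ/s): algal tufts = 4.36/50 = 0.0872, barnacles = 17.7/24 = 0.737, detritus clumps = 7.21/48.9 = 0.147, tube worms = 6.56/55.8 = 0.118.
Ranked: barnacles > detritus clumps > tube worms > algal tufts.

detritus clumps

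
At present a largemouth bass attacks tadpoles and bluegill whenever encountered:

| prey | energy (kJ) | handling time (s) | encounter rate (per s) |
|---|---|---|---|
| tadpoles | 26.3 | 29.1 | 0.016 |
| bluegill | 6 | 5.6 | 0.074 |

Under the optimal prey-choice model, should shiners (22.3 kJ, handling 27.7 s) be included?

Yes

Current rate: (0.016×26.3 + 0.074×6)/(1 + 0.016×29.1 + 0.074×5.6) = 0.46 kJ/s.
Profitability of shiners: 22.3/27.7 = 0.8051 kJ/s.
0.8051 > 0.46, so adding shiners raises the average — include it.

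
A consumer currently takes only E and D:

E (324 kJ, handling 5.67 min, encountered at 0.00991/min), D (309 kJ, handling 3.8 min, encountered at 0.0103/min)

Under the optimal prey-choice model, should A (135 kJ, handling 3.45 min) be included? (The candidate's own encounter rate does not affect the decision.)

On E and D alone, R = ΣλE/(1+Σλh) = 6.394/1.095 = 5.837 kJ/min.
A: E/h = 135/3.45 = 39.13 kJ/min.
Since 39.13 > R, including A increases the long-run rate.

Yes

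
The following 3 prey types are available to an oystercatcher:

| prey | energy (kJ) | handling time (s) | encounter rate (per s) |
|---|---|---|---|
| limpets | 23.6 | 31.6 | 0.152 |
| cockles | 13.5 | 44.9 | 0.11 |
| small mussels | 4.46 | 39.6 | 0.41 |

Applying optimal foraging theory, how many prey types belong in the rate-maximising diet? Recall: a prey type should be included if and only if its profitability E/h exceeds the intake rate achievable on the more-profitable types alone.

Rank by E/h (kJ/s): limpets 0.747, cockles 0.301, small mussels 0.113. Include each in turn until the next type's E/h falls below the running intake rate.
Rate on top 1: 0.6181. cockles: 0.301 < 0.6181 → exclude; stop.
Optimal diet: limpets — 1 of 3 types.

1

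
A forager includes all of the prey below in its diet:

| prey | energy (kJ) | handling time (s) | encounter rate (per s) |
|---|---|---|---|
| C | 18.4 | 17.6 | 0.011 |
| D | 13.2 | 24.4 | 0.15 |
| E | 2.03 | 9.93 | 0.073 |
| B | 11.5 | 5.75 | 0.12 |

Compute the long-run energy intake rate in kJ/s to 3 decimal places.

0.592 kJ/s

R = (0.011×18.4 + 0.15×13.2 + 0.073×2.03 + 0.12×11.5) / (1 + 0.011×17.6 + 0.15×24.4 + 0.073×9.93 + 0.12×5.75) = 3.711/6.268 = 0.5919 kJ/s.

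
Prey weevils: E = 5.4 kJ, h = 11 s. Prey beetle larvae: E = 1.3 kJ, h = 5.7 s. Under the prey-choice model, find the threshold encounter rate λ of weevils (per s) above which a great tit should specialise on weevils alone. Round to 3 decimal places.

0.079 per s

Drop beetle larvae once their profitability E₂/h₂ falls below the rate achievable on weevils alone: E₂/h₂ = λE₁/(1 + λh₁).
Solve for λ: λE₁h₂ = E₂(1 + λh₁) → λ(E₁h₂ − E₂h₁) = E₂ → λ = E₂/(E₁h₂ − E₂h₁).
λ = 1.3/(5.4×5.7 − 1.3×11) = 1.3/16.48 = 0.07888 per s.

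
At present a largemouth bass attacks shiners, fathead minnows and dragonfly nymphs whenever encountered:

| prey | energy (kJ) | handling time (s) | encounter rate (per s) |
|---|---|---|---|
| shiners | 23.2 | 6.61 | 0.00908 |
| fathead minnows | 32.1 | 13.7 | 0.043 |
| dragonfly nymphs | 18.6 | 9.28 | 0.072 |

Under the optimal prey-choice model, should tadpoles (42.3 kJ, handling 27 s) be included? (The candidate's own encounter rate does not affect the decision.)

Current rate: (0.00908×23.2 + 0.043×32.1 + 0.072×18.6)/(1 + 0.00908×6.61 + 0.043×13.7 + 0.072×9.28) = 1.264 kJ/s.
tadpoles: E/h = 42.3/27 = 1.567 kJ/s.
1.567 > 1.264, so adding tadpoles raises the average — include it.

Yes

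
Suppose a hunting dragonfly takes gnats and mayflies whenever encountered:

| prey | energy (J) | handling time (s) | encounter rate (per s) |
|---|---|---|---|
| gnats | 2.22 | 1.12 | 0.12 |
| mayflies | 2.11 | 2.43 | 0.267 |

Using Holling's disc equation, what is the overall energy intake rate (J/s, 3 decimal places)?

Energy encountered per unit search time: 0.12×2.22 + 0.267×2.11 = 0.8298 J/s.
Handling time per unit search time: 0.12×1.12 + 0.267×2.43 = 0.7832.
Rate = 0.8298/(1 + 0.7832) = 0.4653 J/s.

0.465 J/s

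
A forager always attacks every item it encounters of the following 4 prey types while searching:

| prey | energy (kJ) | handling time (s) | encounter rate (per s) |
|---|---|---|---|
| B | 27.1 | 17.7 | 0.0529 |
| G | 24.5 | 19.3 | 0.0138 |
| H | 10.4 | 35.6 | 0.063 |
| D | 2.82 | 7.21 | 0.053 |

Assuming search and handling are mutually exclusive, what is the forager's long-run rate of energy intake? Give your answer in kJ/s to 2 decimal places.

R = Σλ_iE_i / (1 + Σλ_ih_i)
Numerator: 0.0529×27.1 + 0.0138×24.5 + 0.063×10.4 + 0.053×2.82 = 2.576
Denominator: 1 + 0.0529×17.7 + 0.0138×19.3 + 0.063×35.6 + 0.053×7.21 = 4.828
R = 2.576/4.828 = 0.5337 kJ/s

0.53 kJ/s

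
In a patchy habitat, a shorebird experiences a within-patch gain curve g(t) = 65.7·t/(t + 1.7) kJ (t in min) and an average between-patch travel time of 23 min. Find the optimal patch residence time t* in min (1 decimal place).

Optimal t* satisfies g'(t*) = g(t*)/(T + t*).
g'(t) = 65.7·1.7/(t + 1.7)². Setting 65.7·1.7/(t+1.7)² = 65.7t/[(t+1.7)(23+t)] gives 1.7(23+t) = t(t+1.7), so t² = 1.7×23 = 39.1.
t* = √39.1 = 6.253 min.

6.3 min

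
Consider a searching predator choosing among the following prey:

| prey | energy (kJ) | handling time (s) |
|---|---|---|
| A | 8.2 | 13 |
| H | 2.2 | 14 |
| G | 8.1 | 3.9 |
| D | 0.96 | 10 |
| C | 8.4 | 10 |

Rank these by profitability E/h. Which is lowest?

Profitability E/h (kJ/s): A = 8.2/13 = 0.631, H = 2.2/14 = 0.157, G = 8.1/3.9 = 2.08, D = 0.96/10 = 0.096, C = 8.4/10 = 0.84.
Ranked: G > C > A > H > D.

D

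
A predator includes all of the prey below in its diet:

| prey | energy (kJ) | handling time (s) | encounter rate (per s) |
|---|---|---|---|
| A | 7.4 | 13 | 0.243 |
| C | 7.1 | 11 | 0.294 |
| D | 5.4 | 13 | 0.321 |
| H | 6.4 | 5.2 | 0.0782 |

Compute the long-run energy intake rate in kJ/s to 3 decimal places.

R = (0.243×7.4 + 0.294×7.1 + 0.321×5.4 + 0.0782×6.4) / (1 + 0.243×13 + 0.294×11 + 0.321×13 + 0.0782×5.2) = 6.119/11.97 = 0.5111 kJ/s.

0.511 kJ/s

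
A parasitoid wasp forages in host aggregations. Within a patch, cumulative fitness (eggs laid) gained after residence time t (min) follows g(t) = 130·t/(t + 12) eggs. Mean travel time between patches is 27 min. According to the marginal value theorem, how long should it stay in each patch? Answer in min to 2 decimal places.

By the marginal value theorem, leave when the instantaneous gain rate g'(t) equals the habitat-wide average g(t)/(T + t).
g'(t) = 130·12/(t + 12)². Setting 130·12/(t+12)² = 130t/[(t+12)(27+t)] gives 12(27+t) = t(t+12), so t² = 12×27 = 324.
t* = √324 = 18 min.

18.00 min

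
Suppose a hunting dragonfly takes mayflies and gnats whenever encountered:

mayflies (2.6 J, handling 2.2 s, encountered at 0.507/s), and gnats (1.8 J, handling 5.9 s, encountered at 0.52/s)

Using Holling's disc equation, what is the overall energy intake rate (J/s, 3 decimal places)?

0.435 J/s

R = (0.507×2.6 + 0.52×1.8) / (1 + 0.507×2.2 + 0.52×5.9) = 2.254/5.183 = 0.4349 J/s.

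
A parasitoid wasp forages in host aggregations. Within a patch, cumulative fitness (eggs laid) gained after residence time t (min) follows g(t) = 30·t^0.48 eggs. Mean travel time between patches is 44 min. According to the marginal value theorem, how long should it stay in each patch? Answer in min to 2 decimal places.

By the marginal value theorem, leave when the instantaneous gain rate g'(t) equals the habitat-wide average g(t)/(T + t).
g'(t) = 0.48·30·t^-0.52. Setting 0.48·30·t^-0.52 = 30·t^0.48/(44+t) gives 0.48(44+t) = t, so 0.52·t = 0.48×44.
t* = 0.48×44/0.52 = 40.62 min.

40.62 min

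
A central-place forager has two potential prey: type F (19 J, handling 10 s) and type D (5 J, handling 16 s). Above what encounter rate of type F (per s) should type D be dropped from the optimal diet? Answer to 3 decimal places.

At the threshold, the rate on type F alone equals the profitability of type D: λ·19/(1 + λ·10) = 5/16 = 0.3125.
Rearranging, λ(19 − 0.3125×10) = 0.3125, so λ = 0.3125/15.88 = 0.01969 per s.

0.020 per s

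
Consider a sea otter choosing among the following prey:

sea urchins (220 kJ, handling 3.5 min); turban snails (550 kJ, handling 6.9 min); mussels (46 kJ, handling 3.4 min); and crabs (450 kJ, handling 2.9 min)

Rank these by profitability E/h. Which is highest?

crabs

In descending order of E/h:
crabs: 450/2.9 = 155 kJ/min
turban snails: 550/6.9 = 79.7 kJ/min
sea urchins: 220/3.5 = 62.9 kJ/min
mussels: 46/3.4 = 13.5 kJ/min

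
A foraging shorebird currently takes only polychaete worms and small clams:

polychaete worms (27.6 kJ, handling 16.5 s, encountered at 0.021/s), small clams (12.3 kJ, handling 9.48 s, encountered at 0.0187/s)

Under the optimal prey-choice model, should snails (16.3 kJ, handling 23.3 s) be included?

Yes

Intake rate on the current diet: R = (0.021×27.6 + 0.0187×12.3) / (1 + 0.021×16.5 + 0.0187×9.48) = 0.8096/1.524 = 0.5313 kJ/s.
Profitability of snails: 16.3/23.3 = 0.6996 kJ/s.
Since 0.6996 > R, including snails increases the long-run rate.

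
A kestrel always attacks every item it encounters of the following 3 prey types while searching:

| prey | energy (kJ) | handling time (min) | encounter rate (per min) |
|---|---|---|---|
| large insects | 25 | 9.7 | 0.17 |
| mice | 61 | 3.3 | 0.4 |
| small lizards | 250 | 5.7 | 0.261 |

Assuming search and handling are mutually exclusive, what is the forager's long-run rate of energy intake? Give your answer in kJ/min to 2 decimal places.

17.21 kJ/min

R = (0.17×25 + 0.4×61 + 0.261×250) / (1 + 0.17×9.7 + 0.4×3.3 + 0.261×5.7) = 93.9/5.457 = 17.21 kJ/min.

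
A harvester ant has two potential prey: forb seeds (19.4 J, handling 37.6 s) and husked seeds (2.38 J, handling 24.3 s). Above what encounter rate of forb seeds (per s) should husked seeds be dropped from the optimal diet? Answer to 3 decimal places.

0.006 per s

Drop husked seeds once their profitability E₂/h₂ falls below the rate achievable on forb seeds alone: E₂/h₂ = λE₁/(1 + λh₁).
Solve for λ: λE₁h₂ = E₂(1 + λh₁) → λ(E₁h₂ − E₂h₁) = E₂ → λ = E₂/(E₁h₂ − E₂h₁).
λ = 2.38/(19.4×24.3 − 2.38×37.6) = 2.38/381.9 = 0.006231 per s.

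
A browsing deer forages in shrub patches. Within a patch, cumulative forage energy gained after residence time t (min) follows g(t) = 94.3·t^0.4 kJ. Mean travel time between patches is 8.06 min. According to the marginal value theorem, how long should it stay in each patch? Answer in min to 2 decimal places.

5.37 min

By the marginal value theorem, leave when the instantaneous gain rate g'(t) equals the habitat-wide average g(t)/(T + t).
g'(t) = 0.4·94.3·t^-0.6. Setting 0.4·94.3·t^-0.6 = 94.3·t^0.4/(8.06+t) gives 0.4(8.06+t) = t, so 0.60·t = 0.4×8.06.
t* = 0.4×8.06/0.60 = 5.373 min.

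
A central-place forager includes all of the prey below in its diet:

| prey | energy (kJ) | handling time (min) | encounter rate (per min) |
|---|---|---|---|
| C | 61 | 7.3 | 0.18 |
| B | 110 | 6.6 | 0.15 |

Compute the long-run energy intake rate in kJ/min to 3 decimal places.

8.317 kJ/min

R = Σλ_iE_i / (1 + Σλ_ih_i)
Numerator: 0.18×61 + 0.15×110 = 27.48
Denominator: 1 + 0.18×7.3 + 0.15×6.6 = 3.304
R = 27.48/3.304 = 8.317 kJ/min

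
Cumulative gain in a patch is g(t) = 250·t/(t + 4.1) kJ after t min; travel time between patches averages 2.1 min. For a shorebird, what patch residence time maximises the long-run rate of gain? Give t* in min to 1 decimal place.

Maximise g(t)/(T+t): set derivative to zero → g'(t)(T+t) = g(t).
g'(t) = 250·4.1/(t + 4.1)². Setting 250·4.1/(t+4.1)² = 250t/[(t+4.1)(2.1+t)] gives 4.1(2.1+t) = t(t+4.1), so t² = 4.1×2.1 = 8.61.
t* = √8.61 = 2.934 min.

2.9 min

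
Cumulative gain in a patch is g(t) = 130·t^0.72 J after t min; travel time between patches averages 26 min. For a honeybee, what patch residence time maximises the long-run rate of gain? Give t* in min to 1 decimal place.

Maximise g(t)/(T+t): set derivative to zero → g'(t)(T+t) = g(t).
g'(t) = 0.72·130·t^-0.28. Setting 0.72·130·t^-0.28 = 130·t^0.72/(26+t) gives 0.72(26+t) = t, so 0.28·t = 0.72×26.
t* = 0.72×26/0.28 = 66.86 min.

66.9 min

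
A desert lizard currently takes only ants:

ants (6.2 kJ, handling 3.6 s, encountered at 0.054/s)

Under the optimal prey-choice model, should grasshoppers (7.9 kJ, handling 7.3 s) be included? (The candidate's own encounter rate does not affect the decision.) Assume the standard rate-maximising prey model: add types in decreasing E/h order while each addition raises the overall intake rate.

Yes

Current rate: (0.054×6.2)/(1 + 0.054×3.6) = 0.2803 kJ/s.
Profitability of grasshoppers: 7.9/7.3 = 1.082 kJ/s.
1.082 > 0.2803, so adding grasshoppers raises the average — include it.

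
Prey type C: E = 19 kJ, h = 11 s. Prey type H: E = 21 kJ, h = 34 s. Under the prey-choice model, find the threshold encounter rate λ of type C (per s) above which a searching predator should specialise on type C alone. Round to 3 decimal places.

0.051 per s

At the threshold, the rate on type C alone equals the profitability of type H: λ·19/(1 + λ·11) = 21/34 = 0.6176.
Rearranging, λ(19 − 0.6176×11) = 0.6176, so λ = 0.6176/12.21 = 0.0506 per s.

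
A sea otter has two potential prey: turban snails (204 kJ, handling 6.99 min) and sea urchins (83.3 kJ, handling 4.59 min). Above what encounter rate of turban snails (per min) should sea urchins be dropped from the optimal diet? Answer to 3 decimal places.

At the threshold, the rate on turban snails alone equals the profitability of sea urchins: λ·204/(1 + λ·6.99) = 83.3/4.59 = 18.15.
Rearranging, λ(204 − 18.15×6.99) = 18.15, so λ = 18.15/77.14 = 0.2352 per min.

0.235 per min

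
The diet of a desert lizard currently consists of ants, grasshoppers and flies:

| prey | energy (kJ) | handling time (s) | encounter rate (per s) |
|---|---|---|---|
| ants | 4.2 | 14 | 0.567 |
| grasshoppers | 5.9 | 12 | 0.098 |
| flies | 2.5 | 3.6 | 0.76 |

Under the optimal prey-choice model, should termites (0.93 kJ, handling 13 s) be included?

On ants, grasshoppers and flies alone, R = ΣλE/(1+Σλh) = 4.86/12.85 = 0.3782 kJ/s.
termites: E/h = 0.93/13 = 0.07154 kJ/s.
Since 0.07154 < R, time spent handling termites is better spent searching.

No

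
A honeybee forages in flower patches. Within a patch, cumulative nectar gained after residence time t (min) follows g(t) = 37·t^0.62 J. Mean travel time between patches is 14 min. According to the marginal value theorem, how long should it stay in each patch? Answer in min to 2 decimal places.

22.84 min

Optimal t* satisfies g'(t*) = g(t*)/(T + t*).
g'(t) = 0.62·37·t^-0.38. Setting 0.62·37·t^-0.38 = 37·t^0.62/(14+t) gives 0.62(14+t) = t, so 0.38·t = 0.62×14.
t* = 0.62×14/0.38 = 22.84 min.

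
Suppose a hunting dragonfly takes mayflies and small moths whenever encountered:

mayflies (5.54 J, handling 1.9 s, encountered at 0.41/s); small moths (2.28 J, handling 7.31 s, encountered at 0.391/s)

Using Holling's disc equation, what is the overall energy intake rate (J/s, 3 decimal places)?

0.682 J/s

R = (0.41×5.54 + 0.391×2.28) / (1 + 0.41×1.9 + 0.391×7.31) = 3.163/4.637 = 0.6821 J/s.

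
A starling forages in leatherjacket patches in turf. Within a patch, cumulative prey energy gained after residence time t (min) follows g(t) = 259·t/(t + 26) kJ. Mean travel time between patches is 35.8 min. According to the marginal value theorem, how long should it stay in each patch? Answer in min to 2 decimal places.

30.51 min

Optimal t* satisfies g'(t*) = g(t*)/(T + t*).
g'(t) = 259·26/(t + 26)². Setting 259·26/(t+26)² = 259t/[(t+26)(35.8+t)] gives 26(35.8+t) = t(t+26), so t² = 26×35.8 = 930.8.
t* = √930.8 = 30.51 min.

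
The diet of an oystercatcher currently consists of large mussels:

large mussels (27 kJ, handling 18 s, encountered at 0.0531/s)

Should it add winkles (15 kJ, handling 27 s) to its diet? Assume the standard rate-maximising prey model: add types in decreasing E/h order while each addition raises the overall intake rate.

No

On large mussels alone, R = ΣλE/(1+Σλh) = 1.434/1.956 = 0.7331 kJ/s.
winkles: E/h = 15/27 = 0.5556 kJ/s.
0.5556 < 0.7331, so adding winkles would lower the average — exclude it.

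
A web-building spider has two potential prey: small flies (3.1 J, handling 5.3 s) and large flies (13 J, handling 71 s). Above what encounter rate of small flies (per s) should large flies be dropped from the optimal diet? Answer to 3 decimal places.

The zero-one rule: include large flies iff E₂/h₂ > λE₁/(1+λh₁). Equality gives the switch point.
λE₁h₂ = E₂ + λE₂h₁ ⇒ λ = E₂/(E₁h₂ − E₂h₁) = 13/(220.1 − 68.9) = 0.08598 per s.

0.086 per s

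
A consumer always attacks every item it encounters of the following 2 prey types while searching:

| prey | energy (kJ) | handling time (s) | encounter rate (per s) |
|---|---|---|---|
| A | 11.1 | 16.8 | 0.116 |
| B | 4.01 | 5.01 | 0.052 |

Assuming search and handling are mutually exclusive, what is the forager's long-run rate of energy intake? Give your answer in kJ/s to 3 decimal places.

R = (0.116×11.1 + 0.052×4.01) / (1 + 0.116×16.8 + 0.052×5.01) = 1.496/3.209 = 0.4662 kJ/s.

0.466 kJ/s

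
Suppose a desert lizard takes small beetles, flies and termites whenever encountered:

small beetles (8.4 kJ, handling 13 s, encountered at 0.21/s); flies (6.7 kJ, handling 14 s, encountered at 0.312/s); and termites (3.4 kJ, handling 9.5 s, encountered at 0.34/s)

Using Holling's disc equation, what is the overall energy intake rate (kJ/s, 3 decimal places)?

0.442 kJ/s

R = Σλ_iE_i / (1 + Σλ_ih_i)
Numerator: 0.21×8.4 + 0.312×6.7 + 0.34×3.4 = 5.01
Denominator: 1 + 0.21×13 + 0.312×14 + 0.34×9.5 = 11.33
R = 5.01/11.33 = 0.4423 kJ/s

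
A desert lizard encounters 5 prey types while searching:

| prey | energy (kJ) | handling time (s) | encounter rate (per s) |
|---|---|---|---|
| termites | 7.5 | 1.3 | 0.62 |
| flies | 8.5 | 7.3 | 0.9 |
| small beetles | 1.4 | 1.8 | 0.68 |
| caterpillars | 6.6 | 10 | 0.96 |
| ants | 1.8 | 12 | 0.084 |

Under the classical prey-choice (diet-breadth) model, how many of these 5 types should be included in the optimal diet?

1

E/h in descending order: termites 5.77, flies 1.16, small beetles 0.778, caterpillars 0.66, ants 0.15 kJ/s. The optimal diet is the largest prefix of this list for which every included type satisfies E_i/h_i > R on the types above it.
Rate on top 1: 2.575. flies: 1.16 < 2.575 → exclude; stop.
Optimal diet: termites — 1 of 5 types.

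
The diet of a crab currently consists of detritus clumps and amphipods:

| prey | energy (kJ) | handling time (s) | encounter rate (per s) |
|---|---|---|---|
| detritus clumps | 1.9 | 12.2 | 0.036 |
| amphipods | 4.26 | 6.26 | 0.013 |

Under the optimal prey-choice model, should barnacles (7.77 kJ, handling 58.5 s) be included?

Current rate: (0.036×1.9 + 0.013×4.26)/(1 + 0.036×12.2 + 0.013×6.26) = 0.0814 kJ/s.
Profitability of barnacles: 7.77/58.5 = 0.1328 kJ/s.
0.1328 > 0.0814, so adding barnacles raises the average — include it.

Yes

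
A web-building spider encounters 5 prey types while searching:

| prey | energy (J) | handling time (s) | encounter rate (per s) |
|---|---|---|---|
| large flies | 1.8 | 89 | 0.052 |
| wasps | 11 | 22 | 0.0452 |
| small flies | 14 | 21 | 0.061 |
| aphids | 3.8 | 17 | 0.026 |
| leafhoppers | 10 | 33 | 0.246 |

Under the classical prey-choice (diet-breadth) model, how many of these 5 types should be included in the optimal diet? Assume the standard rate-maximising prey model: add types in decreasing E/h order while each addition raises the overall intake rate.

E/h in descending order: small flies 0.667, wasps 0.5, leafhoppers 0.303, aphids 0.224, large flies 0.0202 J/s. The optimal diet is the largest prefix of this list for which every included type satisfies E_i/h_i > R on the types above it.
Rate on top 1: 0.3744. wasps: 0.5 > 0.3744 → include.
Rate on top 2: 0.4125. leafhoppers: 0.303 < 0.4125 → exclude; stop.
Optimal diet: small flies, wasps — 2 of 5 types.

2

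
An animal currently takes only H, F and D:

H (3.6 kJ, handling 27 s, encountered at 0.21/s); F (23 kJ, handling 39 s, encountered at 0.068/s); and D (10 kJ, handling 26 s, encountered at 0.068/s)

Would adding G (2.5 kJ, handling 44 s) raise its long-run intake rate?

On H, F and D alone, R = ΣλE/(1+Σλh) = 3/11.09 = 0.2705 kJ/s.
G: E/h = 2.5/44 = 0.05682 kJ/s.
Since 0.05682 < R, time spent handling G is better spent searching.

No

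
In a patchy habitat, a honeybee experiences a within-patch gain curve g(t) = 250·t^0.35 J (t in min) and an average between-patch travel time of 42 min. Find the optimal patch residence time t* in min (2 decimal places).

Optimal t* satisfies g'(t*) = g(t*)/(T + t*).
g'(t) = 0.35·250·t^-0.65. Setting 0.35·250·t^-0.65 = 250·t^0.35/(42+t) gives 0.35(42+t) = t, so 0.65·t = 0.35×42.
t* = 0.35×42/0.65 = 22.62 min.

22.62 min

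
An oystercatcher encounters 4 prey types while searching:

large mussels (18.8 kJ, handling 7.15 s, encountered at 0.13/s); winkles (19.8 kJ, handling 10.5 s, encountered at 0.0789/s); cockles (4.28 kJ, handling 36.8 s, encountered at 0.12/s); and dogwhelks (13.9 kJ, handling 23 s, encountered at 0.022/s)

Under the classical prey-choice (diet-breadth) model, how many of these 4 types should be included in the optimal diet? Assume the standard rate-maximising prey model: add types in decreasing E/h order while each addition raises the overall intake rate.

Rank by E/h (kJ/s): large mussels 2.63, winkles 1.89, dogwhelks 0.604, cockles 0.116. Include each in turn until the next type's E/h falls below the running intake rate.
Rate on top 1: 1.267. winkles: 1.89 > 1.267 → include.
Rate on top 2: 1.453. dogwhelks: 0.604 < 1.453 → exclude; stop.
Optimal diet: large mussels, winkles — 2 of 4 types.

2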